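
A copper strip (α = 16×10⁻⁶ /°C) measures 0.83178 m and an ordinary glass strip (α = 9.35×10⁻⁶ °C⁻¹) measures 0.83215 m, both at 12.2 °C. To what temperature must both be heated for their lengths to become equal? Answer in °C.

Equal length when α₁L₁ΔT − α₂L₂ΔT = L₂ − L₁ = 3.70×10⁻⁴ m
α₁L₁ = 1.330848×10⁻⁵, α₂L₂ = 7.7806025×10⁻⁶ → Δ(αL) = 5.5278775×10⁻⁶ m/K
ΔT = 3.70×10⁻⁴ / 5.5278775×10⁻⁶ = 66.9335 K, so T = 12.2 + 66.9335 = 79.1335 °C

T = 79.13 °C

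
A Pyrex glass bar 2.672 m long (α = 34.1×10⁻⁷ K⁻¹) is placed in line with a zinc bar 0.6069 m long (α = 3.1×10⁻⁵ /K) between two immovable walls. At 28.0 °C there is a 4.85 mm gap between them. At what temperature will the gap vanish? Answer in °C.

T = 202 °C

α₁L₁ = 9.11152×10⁻⁶ m/K, α₂L₂ = 1.88139×10⁻⁵ m/K → total 2.792542×10⁻⁵ m/K
ΔT = g/(α₁L₁+α₂L₂) = 4.85×10⁻³ / 2.792542×10⁻⁵ = 173.68 K
T = 28.0 + 173.68 = 201.68 °C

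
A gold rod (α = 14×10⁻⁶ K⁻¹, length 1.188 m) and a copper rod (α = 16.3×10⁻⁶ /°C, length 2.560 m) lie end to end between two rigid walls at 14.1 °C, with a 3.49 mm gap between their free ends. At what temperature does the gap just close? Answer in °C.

α₁L₁ = 1.6632×10⁻⁵ m/K, α₂L₂ = 4.1728×10⁻⁵ m/K → total 5.836×10⁻⁵ m/K
ΔT = g/(α₁L₁+α₂L₂) = 3.49×10⁻³ / 5.836×10⁻⁵ = 59.801 K
T = 14.1 + 59.801 = 73.901 °C

T = 73.9 °C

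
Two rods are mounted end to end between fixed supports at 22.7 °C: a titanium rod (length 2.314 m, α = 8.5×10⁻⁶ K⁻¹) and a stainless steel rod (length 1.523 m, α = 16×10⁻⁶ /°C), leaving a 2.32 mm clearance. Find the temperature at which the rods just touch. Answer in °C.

T = 75.4 °C

Gap closes when ΔL₁ + ΔL₂ = 2.32 mm = 2.32×10⁻³ m
(α₁L₁ + α₂L₂)ΔT = g
α₁L₁ + α₂L₂ = 8.5×10⁻⁶×2.314 + 16×10⁻⁶×1.523 = 4.4037×10⁻⁵ m/K
ΔT = 2.32×10⁻³ / 4.4037×10⁻⁵ = 52.683 K
T = 22.7 + 52.683 = 75.383 °C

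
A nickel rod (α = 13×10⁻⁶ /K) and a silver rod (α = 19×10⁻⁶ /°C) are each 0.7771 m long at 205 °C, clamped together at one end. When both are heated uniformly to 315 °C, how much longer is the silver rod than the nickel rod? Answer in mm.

0.513 mm

ΔT = 110 K
nickel: ΔL = 13×10⁻⁶ × 0.7771 m × 110 = 1.1113×10⁻³ m = 1.1113 mm
silver: ΔL = 19×10⁻⁶ × 0.7771 m × 110 = 1.6241×10⁻³ m = 1.6241 mm
difference = 1.6241 − 1.1113 = 0.5128 mm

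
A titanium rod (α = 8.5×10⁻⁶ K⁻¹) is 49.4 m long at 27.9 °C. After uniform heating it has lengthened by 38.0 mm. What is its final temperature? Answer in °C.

T = 118 °C

ΔL = αL₀ΔT ⇒ ΔT = ΔL / (αL₀)
ΔT = 38.0×10⁻³ m / (8.5×10⁻⁶ × 49.4 m) = 90.50 K
T = 27.9 + 90.50 = 118.40 °C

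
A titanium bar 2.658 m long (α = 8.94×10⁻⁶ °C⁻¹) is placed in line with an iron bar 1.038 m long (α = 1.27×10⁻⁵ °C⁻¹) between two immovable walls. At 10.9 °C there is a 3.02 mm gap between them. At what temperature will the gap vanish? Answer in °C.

T = 92.6 °C

α₁L₁ = 2.376252×10⁻⁵ m/K, α₂L₂ = 1.31826×10⁻⁵ m/K → total 3.694512×10⁻⁵ m/K
ΔT = g/(α₁L₁+α₂L₂) = 3.02×10⁻³ / 3.694512×10⁻⁵ = 81.743 K
T = 10.9 + 81.743 = 92.643 °C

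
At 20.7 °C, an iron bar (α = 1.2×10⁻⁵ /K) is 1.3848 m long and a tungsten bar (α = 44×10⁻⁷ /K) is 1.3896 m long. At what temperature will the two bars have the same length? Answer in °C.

L₁(1 + α₁ΔT) = L₂(1 + α₂ΔT) ⇒ ΔT = (L₂ − L₁)/(α₁L₁ − α₂L₂)
L₂ − L₁ = 1.3896 − 1.3848 = 4.80×10⁻³ m
α₁L₁ − α₂L₂ = 1.2×10⁻⁵×1.3848 − 44×10⁻⁷×1.3896 = 1.050336×10⁻⁵ m/K
ΔT = 4.80×10⁻³ / 1.050336×10⁻⁵ = 456.997 K
T = 20.7 + 456.997 = 477.697 °C

T = 477.7 °C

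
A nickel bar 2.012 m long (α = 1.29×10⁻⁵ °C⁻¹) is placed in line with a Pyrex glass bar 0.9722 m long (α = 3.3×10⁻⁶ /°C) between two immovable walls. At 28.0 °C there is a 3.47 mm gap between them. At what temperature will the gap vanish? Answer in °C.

T = 147 °C

α₁L₁ = 2.59548×10⁻⁵ m/K, α₂L₂ = 3.20826×10⁻⁶ m/K → total 2.916306×10⁻⁵ m/K
ΔT = g/(α₁L₁+α₂L₂) = 3.47×10⁻³ / 2.916306×10⁻⁵ = 118.99 K
T = 28.0 + 118.99 = 146.99 °C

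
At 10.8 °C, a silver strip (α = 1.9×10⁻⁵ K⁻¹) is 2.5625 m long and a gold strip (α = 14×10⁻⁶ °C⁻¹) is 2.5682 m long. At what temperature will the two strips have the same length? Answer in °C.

T = 458.5 °C

Equal length when α₁L₁ΔT − α₂L₂ΔT = L₂ − L₁ = 5.70×10⁻³ m
α₁L₁ = 4.86875×10⁻⁵, α₂L₂ = 3.59548×10⁻⁵ → Δ(αL) = 1.27327×10⁻⁵ m/K
ΔT = 5.70×10⁻³ / 1.27327×10⁻⁵ = 447.666 K, so T = 10.8 + 447.666 = 458.466 °C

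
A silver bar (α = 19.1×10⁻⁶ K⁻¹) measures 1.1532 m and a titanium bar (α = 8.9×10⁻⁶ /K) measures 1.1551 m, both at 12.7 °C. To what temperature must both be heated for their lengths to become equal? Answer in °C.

T = 174.5 °C

L₁(1 + α₁ΔT) = L₂(1 + α₂ΔT) ⇒ ΔT = (L₂ − L₁)/(α₁L₁ − α₂L₂)
L₂ − L₁ = 1.1551 − 1.1532 = 1.90×10⁻³ m
α₁L₁ − α₂L₂ = 19.1×10⁻⁶×1.1532 − 8.9×10⁻⁶×1.1551 = 1.174573×10⁻⁵ m/K
ΔT = 1.90×10⁻³ / 1.174573×10⁻⁵ = 161.761 K
T = 12.7 + 161.761 = 174.461 °C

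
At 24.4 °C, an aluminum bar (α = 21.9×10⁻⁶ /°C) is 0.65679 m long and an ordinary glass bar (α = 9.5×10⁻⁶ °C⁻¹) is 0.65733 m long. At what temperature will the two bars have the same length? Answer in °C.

L₁(1 + α₁ΔT) = L₂(1 + α₂ΔT) ⇒ ΔT = (L₂ − L₁)/(α₁L₁ − α₂L₂)
L₂ − L₁ = 0.65733 − 0.65679 = 5.40×10⁻⁴ m
α₁L₁ − α₂L₂ = 21.9×10⁻⁶×0.65679 − 9.5×10⁻⁶×0.65733 = 8.139066×10⁻⁶ m/K
ΔT = 5.40×10⁻⁴ / 8.139066×10⁻⁶ = 66.3467 K
T = 24.4 + 66.3467 = 90.7467 °C

T = 90.75 °C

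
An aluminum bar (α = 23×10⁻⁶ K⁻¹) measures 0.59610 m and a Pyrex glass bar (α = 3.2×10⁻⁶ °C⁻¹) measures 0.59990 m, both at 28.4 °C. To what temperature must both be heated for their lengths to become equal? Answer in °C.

T = 350.7 °C

L₁(1 + α₁ΔT) = L₂(1 + α₂ΔT) ⇒ ΔT = (L₂ − L₁)/(α₁L₁ − α₂L₂)
L₂ − L₁ = 0.59990 − 0.59610 = 3.80×10⁻³ m
α₁L₁ − α₂L₂ = 23×10⁻⁶×0.59610 − 3.2×10⁻⁶×0.59990 = 1.179062×10⁻⁵ m/K
ΔT = 3.80×10⁻³ / 1.179062×10⁻⁵ = 322.290 K
T = 28.4 + 322.290 = 350.690 °C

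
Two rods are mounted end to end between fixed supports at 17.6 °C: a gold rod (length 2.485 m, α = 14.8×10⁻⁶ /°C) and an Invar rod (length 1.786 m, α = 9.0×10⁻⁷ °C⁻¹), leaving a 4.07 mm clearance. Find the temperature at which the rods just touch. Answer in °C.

T = 124 °C

Gap closes when ΔL₁ + ΔL₂ = 4.07 mm = 4.07×10⁻³ m
(α₁L₁ + α₂L₂)ΔT = g
α₁L₁ + α₂L₂ = 14.8×10⁻⁶×2.485 + 9.0×10⁻⁷×1.786 = 3.83854×10⁻⁵ m/K
ΔT = 4.07×10⁻³ / 3.83854×10⁻⁵ = 106.03 K
T = 17.6 + 106.03 = 123.63 °C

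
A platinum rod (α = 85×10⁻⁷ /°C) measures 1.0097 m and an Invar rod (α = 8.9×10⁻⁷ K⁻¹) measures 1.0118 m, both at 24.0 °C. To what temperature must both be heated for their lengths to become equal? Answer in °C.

L₁(1 + α₁ΔT) = L₂(1 + α₂ΔT) ⇒ ΔT = (L₂ − L₁)/(α₁L₁ − α₂L₂)
L₂ − L₁ = 1.0118 − 1.0097 = 2.10×10⁻³ m
α₁L₁ − α₂L₂ = 85×10⁻⁷×1.0097 − 8.9×10⁻⁷×1.0118 = 7.681948×10⁻⁶ m/K
ΔT = 2.10×10⁻³ / 7.681948×10⁻⁶ = 273.368 K
T = 24.0 + 273.368 = 297.368 °C

T = 297.4 °C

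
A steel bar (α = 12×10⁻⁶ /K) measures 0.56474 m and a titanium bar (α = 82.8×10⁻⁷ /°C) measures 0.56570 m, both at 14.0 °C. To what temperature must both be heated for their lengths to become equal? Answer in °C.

T = 472.7 °C

Equal length when α₁L₁ΔT − α₂L₂ΔT = L₂ − L₁ = 9.60×10⁻⁴ m
α₁L₁ = 6.77688×10⁻⁶, α₂L₂ = 4.683996×10⁻⁶ → Δ(αL) = 2.092884×10⁻⁶ m/K
ΔT = 9.60×10⁻⁴ / 2.092884×10⁻⁶ = 458.697 K, so T = 14.0 + 458.697 = 472.697 °C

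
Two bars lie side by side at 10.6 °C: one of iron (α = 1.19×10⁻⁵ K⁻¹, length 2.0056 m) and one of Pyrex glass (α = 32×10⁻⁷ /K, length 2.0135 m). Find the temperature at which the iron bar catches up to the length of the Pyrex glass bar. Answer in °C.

T = 464.0 °C

Equal length when α₁L₁ΔT − α₂L₂ΔT = L₂ − L₁ = 7.90×10⁻³ m
α₁L₁ = 2.386664×10⁻⁵, α₂L₂ = 6.4432×10⁻⁶ → Δ(αL) = 1.742344×10⁻⁵ m/K
ΔT = 7.90×10⁻³ / 1.742344×10⁻⁵ = 453.412 K, so T = 10.6 + 453.412 = 464.012 °C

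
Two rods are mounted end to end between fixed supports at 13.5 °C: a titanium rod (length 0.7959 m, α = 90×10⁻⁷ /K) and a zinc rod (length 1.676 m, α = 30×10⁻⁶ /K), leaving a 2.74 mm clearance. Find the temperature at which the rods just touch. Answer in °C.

α₁L₁ = 7.1631×10⁻⁶ m/K, α₂L₂ = 5.028×10⁻⁵ m/K → total 5.74431×10⁻⁵ m/K
ΔT = g/(α₁L₁+α₂L₂) = 2.74×10⁻³ / 5.74431×10⁻⁵ = 47.699 K
T = 13.5 + 47.699 = 61.199 °C

T = 61.2 °C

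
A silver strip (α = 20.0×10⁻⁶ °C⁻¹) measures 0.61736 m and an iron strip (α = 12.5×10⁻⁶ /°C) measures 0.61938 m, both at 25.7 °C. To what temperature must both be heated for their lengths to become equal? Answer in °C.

T = 464.4 °C

Equal length when α₁L₁ΔT − α₂L₂ΔT = L₂ − L₁ = 2.02×10⁻³ m
α₁L₁ = 1.23472×10⁻⁵, α₂L₂ = 7.74225×10⁻⁶ → Δ(αL) = 4.60495×10⁻⁶ m/K
ΔT = 2.02×10⁻³ / 4.60495×10⁻⁶ = 438.658 K, so T = 25.7 + 438.658 = 464.358 °C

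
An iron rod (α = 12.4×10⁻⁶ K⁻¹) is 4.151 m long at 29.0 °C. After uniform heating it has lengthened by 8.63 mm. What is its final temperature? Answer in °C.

T = 197 °C

ΔL = αL₀ΔT ⇒ ΔT = ΔL / (αL₀)
ΔT = 8.63×10⁻³ m / (12.4×10⁻⁶ × 4.151 m) = 167.66 K
T = 29.0 + 167.66 = 196.66 °C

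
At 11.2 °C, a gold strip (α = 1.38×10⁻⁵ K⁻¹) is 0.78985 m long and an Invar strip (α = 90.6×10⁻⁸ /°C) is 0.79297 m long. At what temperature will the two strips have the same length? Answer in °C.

T = 317.6 °C

L₁(1 + α₁ΔT) = L₂(1 + α₂ΔT) ⇒ ΔT = (L₂ − L₁)/(α₁L₁ − α₂L₂)
L₂ − L₁ = 0.79297 − 0.78985 = 3.12×10⁻³ m
α₁L₁ − α₂L₂ = 1.38×10⁻⁵×0.78985 − 90.6×10⁻⁸×0.79297 = 1.018149918×10⁻⁵ m/K
ΔT = 3.12×10⁻³ / 1.018149918×10⁻⁵ = 306.438 K
T = 11.2 + 306.438 = 317.638 °C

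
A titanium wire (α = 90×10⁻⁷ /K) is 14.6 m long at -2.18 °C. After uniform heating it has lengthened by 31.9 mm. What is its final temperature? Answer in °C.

T = 241 °C

ΔL = αL₀ΔT ⇒ ΔT = ΔL / (αL₀)
ΔT = 31.9×10⁻³ m / (90×10⁻⁷ × 14.6 m) = 242.77 K
T = -2.18 + 242.77 = 240.59 °C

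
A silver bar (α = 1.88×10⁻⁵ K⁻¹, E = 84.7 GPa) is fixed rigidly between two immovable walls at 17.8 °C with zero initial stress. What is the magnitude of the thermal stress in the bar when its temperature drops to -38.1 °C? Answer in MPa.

Fully constrained: the free strain ε = αΔT is blocked, so σ = Eε = EαΔT.
|ΔT| = 55.9 K
σ = 84.7×10⁹ × 1.88×10⁻⁵ × 55.9 = 8.90×10⁷ Pa

σ = 89.0 MPa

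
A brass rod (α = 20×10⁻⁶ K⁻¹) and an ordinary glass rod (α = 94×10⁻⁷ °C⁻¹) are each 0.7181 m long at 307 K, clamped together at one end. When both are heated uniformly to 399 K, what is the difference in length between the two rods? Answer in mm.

ΔT = 92 K
brass: ΔL = 20×10⁻⁶ × 0.7181 m × 92 = 1.3213×10⁻³ m = 1.3213 mm
ordinary glass: ΔL = 94×10⁻⁷ × 0.7181 m × 92 = 6.2101×10⁻⁴ m = 0.62101 mm
difference = 1.3213 − 0.62101 = 0.70029 mm

0.700 mm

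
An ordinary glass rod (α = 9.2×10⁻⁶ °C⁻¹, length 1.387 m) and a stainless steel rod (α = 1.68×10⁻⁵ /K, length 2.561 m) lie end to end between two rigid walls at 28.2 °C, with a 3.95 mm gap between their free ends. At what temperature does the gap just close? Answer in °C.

α₁L₁ = 1.27604×10⁻⁵ m/K, α₂L₂ = 4.30248×10⁻⁵ m/K → total 5.57852×10⁻⁵ m/K
ΔT = g/(α₁L₁+α₂L₂) = 3.95×10⁻³ / 5.57852×10⁻⁵ = 70.807 K
T = 28.2 + 70.807 = 99.007 °C

T = 99.0 °C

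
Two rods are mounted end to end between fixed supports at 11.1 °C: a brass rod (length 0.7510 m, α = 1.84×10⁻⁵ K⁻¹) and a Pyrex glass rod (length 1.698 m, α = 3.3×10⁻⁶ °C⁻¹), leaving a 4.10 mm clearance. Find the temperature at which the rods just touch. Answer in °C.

T = 222 °C

α₁L₁ = 1.38184×10⁻⁵ m/K, α₂L₂ = 5.6034×10⁻⁶ m/K → total 1.94218×10⁻⁵ m/K
ΔT = g/(α₁L₁+α₂L₂) = 4.10×10⁻³ / 1.94218×10⁻⁵ = 211.10 K
T = 11.1 + 211.10 = 222.20 °C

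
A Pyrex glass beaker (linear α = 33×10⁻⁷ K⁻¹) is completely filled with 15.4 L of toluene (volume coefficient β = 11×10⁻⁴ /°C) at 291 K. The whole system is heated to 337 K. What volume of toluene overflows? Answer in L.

The beaker also expands: β_container ≈ 3α = 9.9×10⁻⁶ /K
Net overflow = V₀(β_liq − 3α_cont)ΔT
β − 3α = 1.10×10⁻³ − 9.9×10⁻⁶ = 1.0901×10⁻³ /K; ΔT = 46 K
ΔV = 15.4 × 1.0901×10⁻³ × 46 = 0.772 L

0.772 L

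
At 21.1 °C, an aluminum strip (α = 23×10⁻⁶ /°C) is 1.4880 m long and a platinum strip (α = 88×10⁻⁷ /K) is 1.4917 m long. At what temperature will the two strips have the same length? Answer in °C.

L₁(1 + α₁ΔT) = L₂(1 + α₂ΔT) ⇒ ΔT = (L₂ − L₁)/(α₁L₁ − α₂L₂)
L₂ − L₁ = 1.4917 − 1.4880 = 3.70×10⁻³ m
α₁L₁ − α₂L₂ = 23×10⁻⁶×1.4880 − 88×10⁻⁷×1.4917 = 2.109704×10⁻⁵ m/K
ΔT = 3.70×10⁻³ / 2.109704×10⁻⁵ = 175.380 K
T = 21.1 + 175.380 = 196.480 °C

T = 196.5 °C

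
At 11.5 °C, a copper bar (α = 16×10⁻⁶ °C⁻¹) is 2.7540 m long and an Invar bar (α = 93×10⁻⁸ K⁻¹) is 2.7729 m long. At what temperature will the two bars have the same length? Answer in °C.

Equal length when α₁L₁ΔT − α₂L₂ΔT = L₂ − L₁ = 1.89×10⁻² m
α₁L₁ = 4.4064×10⁻⁵, α₂L₂ = 2.578797×10⁻⁶ → Δ(αL) = 4.1485203×10⁻⁵ m/K
ΔT = 1.89×10⁻² / 4.1485203×10⁻⁵ = 455.584 K, so T = 11.5 + 455.584 = 467.084 °C

T = 467.1 °C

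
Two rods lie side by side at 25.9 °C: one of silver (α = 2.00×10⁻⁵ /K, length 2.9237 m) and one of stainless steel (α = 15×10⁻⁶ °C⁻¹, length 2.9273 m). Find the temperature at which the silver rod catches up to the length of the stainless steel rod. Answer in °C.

L₁(1 + α₁ΔT) = L₂(1 + α₂ΔT) ⇒ ΔT = (L₂ − L₁)/(α₁L₁ − α₂L₂)
L₂ − L₁ = 2.9273 − 2.9237 = 3.60×10⁻³ m
α₁L₁ − α₂L₂ = 2.00×10⁻⁵×2.9237 − 15×10⁻⁶×2.9273 = 1.45645×10⁻⁵ m/K
ΔT = 3.60×10⁻³ / 1.45645×10⁻⁵ = 247.176 K
T = 25.9 + 247.176 = 273.076 °C

T = 273.1 °C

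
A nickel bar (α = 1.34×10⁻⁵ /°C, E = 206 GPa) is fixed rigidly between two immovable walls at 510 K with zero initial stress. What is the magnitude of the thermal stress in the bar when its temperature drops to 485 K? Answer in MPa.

σ = 69.0 MPa

Fully constrained: the free strain ε = αΔT is blocked, so σ = Eε = EαΔT.
|ΔT| = 25 K
σ = 206×10⁹ × 1.34×10⁻⁵ × 25 = 6.90×10⁷ Pa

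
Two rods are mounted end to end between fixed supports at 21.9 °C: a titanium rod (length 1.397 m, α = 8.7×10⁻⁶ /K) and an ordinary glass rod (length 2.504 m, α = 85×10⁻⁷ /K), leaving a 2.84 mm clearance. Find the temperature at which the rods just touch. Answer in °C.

T = 107 °C

α₁L₁ = 1.21539×10⁻⁵ m/K, α₂L₂ = 2.1284×10⁻⁵ m/K → total 3.34379×10⁻⁵ m/K
ΔT = g/(α₁L₁+α₂L₂) = 2.84×10⁻³ / 3.34379×10⁻⁵ = 84.93 K
T = 21.9 + 84.93 = 106.83 °C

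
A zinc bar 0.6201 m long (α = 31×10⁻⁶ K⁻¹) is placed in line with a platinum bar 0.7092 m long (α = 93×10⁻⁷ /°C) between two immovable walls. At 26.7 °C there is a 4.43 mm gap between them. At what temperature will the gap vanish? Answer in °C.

α₁L₁ = 1.92231×10⁻⁵ m/K, α₂L₂ = 6.59556×10⁻⁶ m/K → total 2.581866×10⁻⁵ m/K
ΔT = g/(α₁L₁+α₂L₂) = 4.43×10⁻³ / 2.581866×10⁻⁵ = 171.58 K
T = 26.7 + 171.58 = 198.28 °C

T = 198 °C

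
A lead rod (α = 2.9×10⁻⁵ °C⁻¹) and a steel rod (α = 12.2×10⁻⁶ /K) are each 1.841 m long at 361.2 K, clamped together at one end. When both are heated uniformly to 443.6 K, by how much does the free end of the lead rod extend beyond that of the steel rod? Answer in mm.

ΔT = 82.4 K
lead: ΔL = 2.9×10⁻⁵ × 1.841 m × 82.4 = 4.3993×10⁻³ m = 4.3993 mm
steel: ΔL = 12.2×10⁻⁶ × 1.841 m × 82.4 = 1.8507×10⁻³ m = 1.8507 mm
difference = 4.3993 − 1.8507 = 2.5486 mm

2.55 mm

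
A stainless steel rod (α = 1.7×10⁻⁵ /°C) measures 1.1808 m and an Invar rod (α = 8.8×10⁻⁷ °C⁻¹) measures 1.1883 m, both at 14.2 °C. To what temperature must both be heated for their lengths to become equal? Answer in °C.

Equal length when α₁L₁ΔT − α₂L₂ΔT = L₂ − L₁ = 7.50×10⁻³ m
α₁L₁ = 2.00736×10⁻⁵, α₂L₂ = 1.045704×10⁻⁶ → Δ(αL) = 1.9027896×10⁻⁵ m/K
ΔT = 7.50×10⁻³ / 1.9027896×10⁻⁵ = 394.158 K, so T = 14.2 + 394.158 = 408.358 °C

T = 408.4 °C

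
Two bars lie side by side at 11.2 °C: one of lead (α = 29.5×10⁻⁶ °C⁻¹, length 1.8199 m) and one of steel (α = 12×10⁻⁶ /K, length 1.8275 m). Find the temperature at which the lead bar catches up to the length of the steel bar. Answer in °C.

Equal length when α₁L₁ΔT − α₂L₂ΔT = L₂ − L₁ = 7.60×10⁻³ m
α₁L₁ = 5.368705×10⁻⁵, α₂L₂ = 2.193×10⁻⁵ → Δ(αL) = 3.175705×10⁻⁵ m/K
ΔT = 7.60×10⁻³ / 3.175705×10⁻⁵ = 239.317 K, so T = 11.2 + 239.317 = 250.517 °C

T = 250.5 °C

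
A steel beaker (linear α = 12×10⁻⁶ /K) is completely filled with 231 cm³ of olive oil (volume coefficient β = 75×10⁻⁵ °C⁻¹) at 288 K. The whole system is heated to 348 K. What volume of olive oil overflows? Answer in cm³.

The beaker also expands: β_container ≈ 3α = 3.6×10⁻⁵ /K
Net overflow = V₀(β_liq − 3α_cont)ΔT
β − 3α = 7.50×10⁻⁴ − 3.6×10⁻⁵ = 7.14×10⁻⁴ /K; ΔT = 60 K
ΔV = 231 × 7.14×10⁻⁴ × 60 = 9.90 cm³

9.90 cm³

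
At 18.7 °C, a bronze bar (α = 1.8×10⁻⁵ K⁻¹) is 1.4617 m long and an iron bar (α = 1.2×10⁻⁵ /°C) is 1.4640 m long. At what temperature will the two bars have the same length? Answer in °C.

L₁(1 + α₁ΔT) = L₂(1 + α₂ΔT) ⇒ ΔT = (L₂ − L₁)/(α₁L₁ − α₂L₂)
L₂ − L₁ = 1.4640 − 1.4617 = 2.30×10⁻³ m
α₁L₁ − α₂L₂ = 1.8×10⁻⁵×1.4617 − 1.2×10⁻⁵×1.4640 = 8.7426×10⁻⁶ m/K
ΔT = 2.30×10⁻³ / 8.7426×10⁻⁶ = 263.080 K
T = 18.7 + 263.080 = 281.780 °C

T = 281.8 °C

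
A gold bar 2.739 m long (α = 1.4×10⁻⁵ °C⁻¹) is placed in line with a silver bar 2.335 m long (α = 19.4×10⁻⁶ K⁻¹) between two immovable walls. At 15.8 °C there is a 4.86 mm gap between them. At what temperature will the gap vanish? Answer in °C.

Gap closes when ΔL₁ + ΔL₂ = 4.86 mm = 4.86×10⁻³ m
(α₁L₁ + α₂L₂)ΔT = g
α₁L₁ + α₂L₂ = 1.4×10⁻⁵×2.739 + 19.4×10⁻⁶×2.335 = 8.3645×10⁻⁵ m/K
ΔT = 4.86×10⁻³ / 8.3645×10⁻⁵ = 58.103 K
T = 15.8 + 58.103 = 73.903 °C

T = 73.9 °C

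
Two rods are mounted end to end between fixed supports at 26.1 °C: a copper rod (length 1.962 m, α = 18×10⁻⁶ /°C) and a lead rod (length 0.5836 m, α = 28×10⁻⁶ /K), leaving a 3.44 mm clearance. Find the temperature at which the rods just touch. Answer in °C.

T = 92.7 °C

Gap closes when ΔL₁ + ΔL₂ = 3.44 mm = 3.44×10⁻³ m
(α₁L₁ + α₂L₂)ΔT = g
α₁L₁ + α₂L₂ = 18×10⁻⁶×1.962 + 28×10⁻⁶×0.5836 = 5.16568×10⁻⁵ m/K
ΔT = 3.44×10⁻³ / 5.16568×10⁻⁵ = 66.593 K
T = 26.1 + 66.593 = 92.693 °C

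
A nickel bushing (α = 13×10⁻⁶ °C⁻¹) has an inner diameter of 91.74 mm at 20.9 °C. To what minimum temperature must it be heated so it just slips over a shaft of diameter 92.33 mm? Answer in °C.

T = 516 °C

Required Δd = 92.33 − 91.74 = 0.59 mm
Δd = αd₀ΔT ⇒ ΔT = Δd/(αd₀) = 0.59 / (13×10⁻⁶ × 91.74) = 494.71 K
T_min = 20.9 + 494.71 = 515.61 °C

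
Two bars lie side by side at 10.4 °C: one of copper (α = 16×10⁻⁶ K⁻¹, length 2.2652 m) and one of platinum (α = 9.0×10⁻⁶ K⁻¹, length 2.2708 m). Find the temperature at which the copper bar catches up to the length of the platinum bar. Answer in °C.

L₁(1 + α₁ΔT) = L₂(1 + α₂ΔT) ⇒ ΔT = (L₂ − L₁)/(α₁L₁ − α₂L₂)
L₂ − L₁ = 2.2708 − 2.2652 = 5.60×10⁻³ m
α₁L₁ − α₂L₂ = 16×10⁻⁶×2.2652 − 9.0×10⁻⁶×2.2708 = 1.5806×10⁻⁵ m/K
ΔT = 5.60×10⁻³ / 1.5806×10⁻⁵ = 354.296 K
T = 10.4 + 354.296 = 364.696 °C

T = 364.7 °C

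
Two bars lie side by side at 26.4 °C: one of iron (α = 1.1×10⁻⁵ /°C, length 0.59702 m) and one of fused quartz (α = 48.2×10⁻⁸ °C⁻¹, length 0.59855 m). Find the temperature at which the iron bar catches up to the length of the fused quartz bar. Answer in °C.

T = 270.1 °C

Equal length when α₁L₁ΔT − α₂L₂ΔT = L₂ − L₁ = 1.53×10⁻³ m
α₁L₁ = 6.56722×10⁻⁶, α₂L₂ = 2.885011×10⁻⁷ → Δ(αL) = 6.2787189×10⁻⁶ m/K
ΔT = 1.53×10⁻³ / 6.2787189×10⁻⁶ = 243.680 K, so T = 26.4 + 243.680 = 270.080 °C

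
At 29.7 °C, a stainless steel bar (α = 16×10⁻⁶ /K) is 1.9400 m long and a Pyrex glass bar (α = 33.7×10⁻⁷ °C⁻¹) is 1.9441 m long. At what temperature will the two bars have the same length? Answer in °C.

L₁(1 + α₁ΔT) = L₂(1 + α₂ΔT) ⇒ ΔT = (L₂ − L₁)/(α₁L₁ − α₂L₂)
L₂ − L₁ = 1.9441 − 1.9400 = 4.10×10⁻³ m
α₁L₁ − α₂L₂ = 16×10⁻⁶×1.9400 − 33.7×10⁻⁷×1.9441 = 2.4488383×10⁻⁵ m/K
ΔT = 4.10×10⁻³ / 2.4488383×10⁻⁵ = 167.426 K
T = 29.7 + 167.426 = 197.126 °C

T = 197.1 °C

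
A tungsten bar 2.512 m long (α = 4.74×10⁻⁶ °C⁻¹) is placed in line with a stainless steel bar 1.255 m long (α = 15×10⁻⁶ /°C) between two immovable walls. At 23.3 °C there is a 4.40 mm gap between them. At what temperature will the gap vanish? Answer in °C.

Gap closes when ΔL₁ + ΔL₂ = 4.40 mm = 4.40×10⁻³ m
(α₁L₁ + α₂L₂)ΔT = g
α₁L₁ + α₂L₂ = 4.74×10⁻⁶×2.512 + 15×10⁻⁶×1.255 = 3.073188×10⁻⁵ m/K
ΔT = 4.40×10⁻³ / 3.073188×10⁻⁵ = 143.17 K
T = 23.3 + 143.17 = 166.47 °C

T = 166 °C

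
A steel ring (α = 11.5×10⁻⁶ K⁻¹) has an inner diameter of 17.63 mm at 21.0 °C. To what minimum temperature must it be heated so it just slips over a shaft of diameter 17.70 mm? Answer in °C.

Required Δd = 17.70 − 17.63 = 0.07 mm
Δd = αd₀ΔT ⇒ ΔT = Δd/(αd₀) = 0.07 / (11.5×10⁻⁶ × 17.63) = 345.26 K
T_min = 21.0 + 345.26 = 366.26 °C

T = 366 °C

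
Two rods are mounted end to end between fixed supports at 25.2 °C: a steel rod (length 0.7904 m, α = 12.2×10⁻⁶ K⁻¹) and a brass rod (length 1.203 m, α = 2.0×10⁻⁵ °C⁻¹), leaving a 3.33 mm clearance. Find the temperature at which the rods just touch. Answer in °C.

T = 124 °C

Gap closes when ΔL₁ + ΔL₂ = 3.33 mm = 3.33×10⁻³ m
(α₁L₁ + α₂L₂)ΔT = g
α₁L₁ + α₂L₂ = 12.2×10⁻⁶×0.7904 + 2.0×10⁻⁵×1.203 = 3.370288×10⁻⁵ m/K
ΔT = 3.33×10⁻³ / 3.370288×10⁻⁵ = 98.80 K
T = 25.2 + 98.80 = 124.00 °C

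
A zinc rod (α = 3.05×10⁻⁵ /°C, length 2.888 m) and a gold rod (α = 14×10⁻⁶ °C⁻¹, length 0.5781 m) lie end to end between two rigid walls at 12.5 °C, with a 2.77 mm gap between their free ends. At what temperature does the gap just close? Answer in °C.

T = 41.3 °C

Gap closes when ΔL₁ + ΔL₂ = 2.77 mm = 2.77×10⁻³ m
(α₁L₁ + α₂L₂)ΔT = g
α₁L₁ + α₂L₂ = 3.05×10⁻⁵×2.888 + 14×10⁻⁶×0.5781 = 9.61774×10⁻⁵ m/K
ΔT = 2.77×10⁻³ / 9.61774×10⁻⁵ = 28.801 K
T = 12.5 + 28.801 = 41.301 °C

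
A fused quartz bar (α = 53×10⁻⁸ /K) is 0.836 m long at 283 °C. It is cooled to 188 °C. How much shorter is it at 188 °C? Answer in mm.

|ΔT| = |188 − 283| = 95 K
ΔL = αL₀ΔT = (53×10⁻⁸)(0.836)(95) = 4.21×10⁻⁵ m

ΔL = 0.0421 mm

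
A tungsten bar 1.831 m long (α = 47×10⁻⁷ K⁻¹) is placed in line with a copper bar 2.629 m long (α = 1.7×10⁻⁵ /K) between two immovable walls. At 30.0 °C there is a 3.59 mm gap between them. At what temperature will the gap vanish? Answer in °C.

α₁L₁ = 8.6057×10⁻⁶ m/K, α₂L₂ = 4.4693×10⁻⁵ m/K → total 5.32987×10⁻⁵ m/K
ΔT = g/(α₁L₁+α₂L₂) = 3.59×10⁻³ / 5.32987×10⁻⁵ = 67.356 K
T = 30.0 + 67.356 = 97.356 °C

T = 97.4 °C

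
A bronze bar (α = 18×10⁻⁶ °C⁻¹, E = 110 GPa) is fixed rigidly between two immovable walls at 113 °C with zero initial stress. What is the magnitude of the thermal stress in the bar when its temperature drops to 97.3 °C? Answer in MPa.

Fully constrained: the free strain ε = αΔT is blocked, so σ = Eε = EαΔT.
|ΔT| = 15.7 K
σ = 110×10⁹ × 18×10⁻⁶ × 15.7 = 3.11×10⁷ Pa

σ = 31.1 MPa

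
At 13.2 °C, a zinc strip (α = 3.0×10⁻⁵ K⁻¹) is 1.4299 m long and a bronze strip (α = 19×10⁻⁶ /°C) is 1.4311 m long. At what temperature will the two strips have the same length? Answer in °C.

T = 89.60 °C

L₁(1 + α₁ΔT) = L₂(1 + α₂ΔT) ⇒ ΔT = (L₂ − L₁)/(α₁L₁ − α₂L₂)
L₂ − L₁ = 1.4311 − 1.4299 = 1.20×10⁻³ m
α₁L₁ − α₂L₂ = 3.0×10⁻⁵×1.4299 − 19×10⁻⁶×1.4311 = 1.57061×10⁻⁵ m/K
ΔT = 1.20×10⁻³ / 1.57061×10⁻⁵ = 76.4034 K
T = 13.2 + 76.4034 = 89.6034 °C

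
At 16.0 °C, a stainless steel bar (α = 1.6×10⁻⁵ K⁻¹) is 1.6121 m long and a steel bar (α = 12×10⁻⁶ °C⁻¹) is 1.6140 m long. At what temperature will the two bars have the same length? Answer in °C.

T = 311.7 °C

L₁(1 + α₁ΔT) = L₂(1 + α₂ΔT) ⇒ ΔT = (L₂ − L₁)/(α₁L₁ − α₂L₂)
L₂ − L₁ = 1.6140 − 1.6121 = 1.90×10⁻³ m
α₁L₁ − α₂L₂ = 1.6×10⁻⁵×1.6121 − 12×10⁻⁶×1.6140 = 6.4256×10⁻⁶ m/K
ΔT = 1.90×10⁻³ / 6.4256×10⁻⁶ = 295.692 K
T = 16.0 + 295.692 = 311.692 °C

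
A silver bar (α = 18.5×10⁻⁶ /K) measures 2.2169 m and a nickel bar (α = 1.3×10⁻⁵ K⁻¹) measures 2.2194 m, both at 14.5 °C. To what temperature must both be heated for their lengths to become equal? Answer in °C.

T = 220.1 °C

Equal length when α₁L₁ΔT − α₂L₂ΔT = L₂ − L₁ = 2.50×10⁻³ m
α₁L₁ = 4.101265×10⁻⁵, α₂L₂ = 2.88522×10⁻⁵ → Δ(αL) = 1.216045×10⁻⁵ m/K
ΔT = 2.50×10⁻³ / 1.216045×10⁻⁵ = 205.584 K, so T = 14.5 + 205.584 = 220.084 °C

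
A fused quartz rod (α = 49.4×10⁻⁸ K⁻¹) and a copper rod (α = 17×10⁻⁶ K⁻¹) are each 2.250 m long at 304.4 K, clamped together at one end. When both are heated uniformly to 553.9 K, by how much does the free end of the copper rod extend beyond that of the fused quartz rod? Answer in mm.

ΔT = 249.5 K
fused quartz: ΔL = 49.4×10⁻⁸ × 2.250 m × 249.5 = 2.7732×10⁻⁴ m = 0.27732 mm
copper: ΔL = 17×10⁻⁶ × 2.250 m × 249.5 = 9.5434×10⁻³ m = 9.5434 mm
difference = 9.5434 − 0.27732 = 9.26608 mm

9.27 mm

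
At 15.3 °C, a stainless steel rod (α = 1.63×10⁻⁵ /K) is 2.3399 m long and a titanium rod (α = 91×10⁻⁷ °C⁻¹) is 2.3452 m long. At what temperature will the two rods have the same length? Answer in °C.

Equal length when α₁L₁ΔT − α₂L₂ΔT = L₂ − L₁ = 5.30×10⁻³ m
α₁L₁ = 3.814037×10⁻⁵, α₂L₂ = 2.134132×10⁻⁵ → Δ(αL) = 1.679905×10⁻⁵ m/K
ΔT = 5.30×10⁻³ / 1.679905×10⁻⁵ = 315.494 K, so T = 15.3 + 315.494 = 330.794 °C

T = 330.8 °C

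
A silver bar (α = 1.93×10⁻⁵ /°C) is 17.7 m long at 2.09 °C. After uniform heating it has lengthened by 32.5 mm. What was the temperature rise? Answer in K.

ΔT = 95.1 K

ΔL = αL₀ΔT ⇒ ΔT = ΔL / (αL₀)
ΔT = 32.5×10⁻³ m / (1.93×10⁻⁵ × 17.7 m) = 95.138 K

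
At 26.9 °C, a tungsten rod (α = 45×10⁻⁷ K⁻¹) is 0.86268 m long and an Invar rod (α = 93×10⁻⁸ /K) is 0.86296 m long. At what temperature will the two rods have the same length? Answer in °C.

Equal length when α₁L₁ΔT − α₂L₂ΔT = L₂ − L₁ = 2.80×10⁻⁴ m
α₁L₁ = 3.88206×10⁻⁶, α₂L₂ = 8.025528×10⁻⁷ → Δ(αL) = 3.0795072×10⁻⁶ m/K
ΔT = 2.80×10⁻⁴ / 3.0795072×10⁻⁶ = 90.924 K, so T = 26.9 + 90.924 = 117.824 °C

T = 117.8 °C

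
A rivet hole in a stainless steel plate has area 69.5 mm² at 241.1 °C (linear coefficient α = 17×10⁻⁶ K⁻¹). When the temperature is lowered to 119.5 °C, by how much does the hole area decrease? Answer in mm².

Area coefficient ≈ 2α; |ΔT| = 121.6 K
ΔA = 2αA₀ΔT = 2(17×10⁻⁶)(69.5)(121.6) = 0.287 mm²

ΔA = 0.287 mm²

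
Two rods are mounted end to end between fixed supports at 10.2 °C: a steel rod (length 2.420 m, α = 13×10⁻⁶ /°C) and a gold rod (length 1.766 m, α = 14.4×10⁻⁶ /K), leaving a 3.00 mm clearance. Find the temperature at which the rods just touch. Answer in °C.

α₁L₁ = 3.146×10⁻⁵ m/K, α₂L₂ = 2.54304×10⁻⁵ m/K → total 5.68904×10⁻⁵ m/K
ΔT = g/(α₁L₁+α₂L₂) = 3.00×10⁻³ / 5.68904×10⁻⁵ = 52.733 K
T = 10.2 + 52.733 = 62.933 °C

T = 62.9 °C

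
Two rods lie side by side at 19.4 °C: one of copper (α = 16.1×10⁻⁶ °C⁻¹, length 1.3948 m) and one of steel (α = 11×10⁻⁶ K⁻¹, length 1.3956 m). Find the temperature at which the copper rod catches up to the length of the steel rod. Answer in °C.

Equal length when α₁L₁ΔT − α₂L₂ΔT = L₂ − L₁ = 8.00×10⁻⁴ m
α₁L₁ = 2.245628×10⁻⁵, α₂L₂ = 1.53516×10⁻⁵ → Δ(αL) = 7.10468×10⁻⁶ m/K
ΔT = 8.00×10⁻⁴ / 7.10468×10⁻⁶ = 112.602 K, so T = 19.4 + 112.602 = 132.002 °C

T = 132.0 °C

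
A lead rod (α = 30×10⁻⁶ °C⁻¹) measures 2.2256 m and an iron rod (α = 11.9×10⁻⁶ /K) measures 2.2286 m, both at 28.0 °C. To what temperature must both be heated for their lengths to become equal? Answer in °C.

T = 102.5 °C

L₁(1 + α₁ΔT) = L₂(1 + α₂ΔT) ⇒ ΔT = (L₂ − L₁)/(α₁L₁ − α₂L₂)
L₂ − L₁ = 2.2286 − 2.2256 = 3.00×10⁻³ m
α₁L₁ − α₂L₂ = 30×10⁻⁶×2.2256 − 11.9×10⁻⁶×2.2286 = 4.024766×10⁻⁵ m/K
ΔT = 3.00×10⁻³ / 4.024766×10⁻⁵ = 74.538 K
T = 28.0 + 74.538 = 102.538 °C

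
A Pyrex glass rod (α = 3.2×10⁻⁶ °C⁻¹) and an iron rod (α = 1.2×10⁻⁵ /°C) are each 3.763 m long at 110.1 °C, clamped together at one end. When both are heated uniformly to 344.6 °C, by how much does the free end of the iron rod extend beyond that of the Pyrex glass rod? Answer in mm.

7.77 mm

ΔT = 234.5 K
Pyrex glass: ΔL = 3.2×10⁻⁶ × 3.763 m × 234.5 = 2.8238×10⁻³ m = 2.8238 mm
iron: ΔL = 1.2×10⁻⁵ × 3.763 m × 234.5 = 1.0589×10⁻² m = 10.589 mm
difference = 10.589 − 2.8238 = 7.7652 mm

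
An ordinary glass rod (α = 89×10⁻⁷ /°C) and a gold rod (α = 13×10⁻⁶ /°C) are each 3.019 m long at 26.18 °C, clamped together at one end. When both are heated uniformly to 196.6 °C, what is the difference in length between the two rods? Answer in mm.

2.11 mm

ΔT = 170.42 K
ordinary glass: ΔL = 89×10⁻⁷ × 3.019 m × 170.42 = 4.5790×10⁻³ m = 4.5790 mm
gold: ΔL = 13×10⁻⁶ × 3.019 m × 170.42 = 6.6885×10⁻³ m = 6.6885 mm
difference = 6.6885 − 4.5790 = 2.1095 mm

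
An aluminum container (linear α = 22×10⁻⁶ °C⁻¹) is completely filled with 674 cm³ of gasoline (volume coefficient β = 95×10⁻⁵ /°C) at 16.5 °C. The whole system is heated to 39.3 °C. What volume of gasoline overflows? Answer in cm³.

The container also expands: β_container ≈ 3α = 6.6×10⁻⁵ /K
Net overflow = V₀(β_liq − 3α_cont)ΔT
β − 3α = 9.50×10⁻⁴ − 6.6×10⁻⁵ = 8.84×10⁻⁴ /K; ΔT = 22.8 K
ΔV = 674 × 8.84×10⁻⁴ × 22.8 = 13.6 cm³

13.6 cm³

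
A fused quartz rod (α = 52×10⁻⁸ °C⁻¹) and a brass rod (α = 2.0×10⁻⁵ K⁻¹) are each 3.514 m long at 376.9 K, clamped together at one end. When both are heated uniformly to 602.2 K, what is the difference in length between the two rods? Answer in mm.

ΔT = 225.3 K
fused quartz: ΔL = 52×10⁻⁸ × 3.514 m × 225.3 = 4.1169×10⁻⁴ m = 0.41169 mm
brass: ΔL = 2.0×10⁻⁵ × 3.514 m × 225.3 = 1.5834×10⁻² m = 15.834 mm
difference = 15.834 − 0.41169 = 15.42231 mm

15.4 mm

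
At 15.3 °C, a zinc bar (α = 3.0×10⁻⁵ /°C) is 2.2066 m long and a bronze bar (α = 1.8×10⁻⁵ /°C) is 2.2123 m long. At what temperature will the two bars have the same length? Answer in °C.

T = 231.4 °C

L₁(1 + α₁ΔT) = L₂(1 + α₂ΔT) ⇒ ΔT = (L₂ − L₁)/(α₁L₁ − α₂L₂)
L₂ − L₁ = 2.2123 − 2.2066 = 5.70×10⁻³ m
α₁L₁ − α₂L₂ = 3.0×10⁻⁵×2.2066 − 1.8×10⁻⁵×2.2123 = 2.63766×10⁻⁵ m/K
ΔT = 5.70×10⁻³ / 2.63766×10⁻⁵ = 216.101 K
T = 15.3 + 216.101 = 231.401 °C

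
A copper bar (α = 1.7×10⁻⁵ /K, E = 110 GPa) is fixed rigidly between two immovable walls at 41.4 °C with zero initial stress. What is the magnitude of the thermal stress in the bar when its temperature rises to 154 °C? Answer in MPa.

Fully constrained: the free strain ε = αΔT is blocked, so σ = Eε = EαΔT.
|ΔT| = 112.6 K
σ = 110×10⁹ × 1.7×10⁻⁵ × 112.6 = 2.11×10⁸ Pa

σ = 211 MPa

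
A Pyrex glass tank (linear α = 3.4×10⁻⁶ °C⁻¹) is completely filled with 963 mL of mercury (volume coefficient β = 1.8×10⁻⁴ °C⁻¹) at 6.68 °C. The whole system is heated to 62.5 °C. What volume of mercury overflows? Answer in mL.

9.13 mL

The tank also expands: β_container ≈ 3α = 1.02×10⁻⁵ /K
Net overflow = V₀(β_liq − 3α_cont)ΔT
β − 3α = 1.80×10⁻⁴ − 1.02×10⁻⁵ = 1.698×10⁻⁴ /K; ΔT = 55.82 K
ΔV = 963 × 1.698×10⁻⁴ × 55.82 = 9.13 mL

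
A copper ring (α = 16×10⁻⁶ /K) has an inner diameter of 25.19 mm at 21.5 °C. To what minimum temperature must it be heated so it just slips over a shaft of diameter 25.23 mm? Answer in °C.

T = 121 °C

Required Δd = 25.23 − 25.19 = 0.04 mm
Δd = αd₀ΔT ⇒ ΔT = Δd/(αd₀) = 0.04 / (16×10⁻⁶ × 25.19) = 99.25 K
T_min = 21.5 + 99.25 = 120.75 °C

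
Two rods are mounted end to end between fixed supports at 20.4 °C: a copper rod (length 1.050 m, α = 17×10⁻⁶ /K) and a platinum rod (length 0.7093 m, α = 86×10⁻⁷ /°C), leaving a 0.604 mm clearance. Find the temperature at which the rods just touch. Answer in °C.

T = 45.6 °C

Gap closes when ΔL₁ + ΔL₂ = 0.604 mm = 6.04×10⁻⁴ m
(α₁L₁ + α₂L₂)ΔT = g
α₁L₁ + α₂L₂ = 17×10⁻⁶×1.050 + 86×10⁻⁷×0.7093 = 2.394998×10⁻⁵ m/K
ΔT = 6.04×10⁻⁴ / 2.394998×10⁻⁵ = 25.219 K
T = 20.4 + 25.219 = 45.619 °C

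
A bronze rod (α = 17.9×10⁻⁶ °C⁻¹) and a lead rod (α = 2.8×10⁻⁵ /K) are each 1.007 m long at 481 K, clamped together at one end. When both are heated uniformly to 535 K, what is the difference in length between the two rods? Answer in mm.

ΔT = 54 K
bronze: ΔL = 17.9×10⁻⁶ × 1.007 m × 54 = 9.7337×10⁻⁴ m = 0.97337 mm
lead: ΔL = 2.8×10⁻⁵ × 1.007 m × 54 = 1.5226×10⁻³ m = 1.5226 mm
difference = 1.5226 − 0.97337 = 0.54923 mm

0.549 mm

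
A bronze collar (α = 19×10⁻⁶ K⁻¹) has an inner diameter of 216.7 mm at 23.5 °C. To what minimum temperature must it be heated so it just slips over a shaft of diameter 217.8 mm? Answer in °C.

Required Δd = 217.8 − 216.7 = 1.1 mm
Δd = αd₀ΔT ⇒ ΔT = Δd/(αd₀) = 1.1 / (19×10⁻⁶ × 216.7) = 267.17 K
T_min = 23.5 + 267.17 = 290.67 °C

T = 291 °C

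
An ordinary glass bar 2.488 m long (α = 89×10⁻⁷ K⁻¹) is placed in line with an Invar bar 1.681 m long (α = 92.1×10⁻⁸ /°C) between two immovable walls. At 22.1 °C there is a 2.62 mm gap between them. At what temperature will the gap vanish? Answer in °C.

T = 133 °C

α₁L₁ = 2.21432×10⁻⁵ m/K, α₂L₂ = 1.548201×10⁻⁶ m/K → total 2.3691401×10⁻⁵ m/K
ΔT = g/(α₁L₁+α₂L₂) = 2.62×10⁻³ / 2.3691401×10⁻⁵ = 110.59 K
T = 22.1 + 110.59 = 132.69 °C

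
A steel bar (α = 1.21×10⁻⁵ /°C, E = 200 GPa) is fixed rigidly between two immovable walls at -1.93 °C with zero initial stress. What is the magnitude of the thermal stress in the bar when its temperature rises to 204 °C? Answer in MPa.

Fully constrained: the free strain ε = αΔT is blocked, so σ = Eε = EαΔT.
|ΔT| = 205.93 K
σ = 200×10⁹ × 1.21×10⁻⁵ × 205.93 = 4.98×10⁸ Pa

σ = 498 MPa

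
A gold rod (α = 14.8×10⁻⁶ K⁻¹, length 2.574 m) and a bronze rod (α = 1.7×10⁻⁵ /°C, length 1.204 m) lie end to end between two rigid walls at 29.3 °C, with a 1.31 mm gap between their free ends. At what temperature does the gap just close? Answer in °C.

α₁L₁ = 3.80952×10⁻⁵ m/K, α₂L₂ = 2.0468×10⁻⁵ m/K → total 5.85632×10⁻⁵ m/K
ΔT = g/(α₁L₁+α₂L₂) = 1.31×10⁻³ / 5.85632×10⁻⁵ = 22.369 K
T = 29.3 + 22.369 = 51.669 °C

T = 51.7 °C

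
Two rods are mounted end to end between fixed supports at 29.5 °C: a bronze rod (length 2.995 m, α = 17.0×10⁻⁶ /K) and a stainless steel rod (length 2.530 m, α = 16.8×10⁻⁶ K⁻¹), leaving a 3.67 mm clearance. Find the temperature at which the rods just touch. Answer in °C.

T = 68.8 °C

Gap closes when ΔL₁ + ΔL₂ = 3.67 mm = 3.67×10⁻³ m
(α₁L₁ + α₂L₂)ΔT = g
α₁L₁ + α₂L₂ = 17.0×10⁻⁶×2.995 + 16.8×10⁻⁶×2.530 = 9.3419×10⁻⁵ m/K
ΔT = 3.67×10⁻³ / 9.3419×10⁻⁵ = 39.285 K
T = 29.5 + 39.285 = 68.785 °C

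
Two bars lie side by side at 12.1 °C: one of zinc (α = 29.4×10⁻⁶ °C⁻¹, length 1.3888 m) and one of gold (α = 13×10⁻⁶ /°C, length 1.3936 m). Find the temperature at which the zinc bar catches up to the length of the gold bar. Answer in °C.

T = 223.4 °C

Equal length when α₁L₁ΔT − α₂L₂ΔT = L₂ − L₁ = 4.80×10⁻³ m
α₁L₁ = 4.083072×10⁻⁵, α₂L₂ = 1.81168×10⁻⁵ → Δ(αL) = 2.271392×10⁻⁵ m/K
ΔT = 4.80×10⁻³ / 2.271392×10⁻⁵ = 211.324 K, so T = 12.1 + 211.324 = 223.424 °C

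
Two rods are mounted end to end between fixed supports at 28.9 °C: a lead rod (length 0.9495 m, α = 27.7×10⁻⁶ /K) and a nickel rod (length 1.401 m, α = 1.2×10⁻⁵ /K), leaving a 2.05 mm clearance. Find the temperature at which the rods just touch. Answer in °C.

α₁L₁ = 2.630115×10⁻⁵ m/K, α₂L₂ = 1.6812×10⁻⁵ m/K → total 4.311315×10⁻⁵ m/K
ΔT = g/(α₁L₁+α₂L₂) = 2.05×10⁻³ / 4.311315×10⁻⁵ = 47.549 K
T = 28.9 + 47.549 = 76.449 °C

T = 76.4 °C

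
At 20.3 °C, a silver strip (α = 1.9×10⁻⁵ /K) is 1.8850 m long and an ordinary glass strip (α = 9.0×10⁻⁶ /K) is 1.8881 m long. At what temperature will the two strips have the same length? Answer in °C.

L₁(1 + α₁ΔT) = L₂(1 + α₂ΔT) ⇒ ΔT = (L₂ − L₁)/(α₁L₁ − α₂L₂)
L₂ − L₁ = 1.8881 − 1.8850 = 3.10×10⁻³ m
α₁L₁ − α₂L₂ = 1.9×10⁻⁵×1.8850 − 9.0×10⁻⁶×1.8881 = 1.88221×10⁻⁵ m/K
ΔT = 3.10×10⁻³ / 1.88221×10⁻⁵ = 164.700 K
T = 20.3 + 164.700 = 185.000 °C

T = 185.0 °C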